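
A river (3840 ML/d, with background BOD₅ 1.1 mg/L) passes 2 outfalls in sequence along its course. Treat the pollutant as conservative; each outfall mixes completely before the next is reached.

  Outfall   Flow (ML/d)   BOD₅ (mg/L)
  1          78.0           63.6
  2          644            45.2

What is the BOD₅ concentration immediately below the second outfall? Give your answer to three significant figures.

Below outfall 1: Q → 3918 ML/d, C = (3840·1.100 + 78.00·63.60)/3918 = 2.344 mg/L.
Below outfall 2: Q → 4562 ML/d, C = (3918·2.344 + 644.0·45.20)/4562 = 8.394 mg/L.

8.39 mg/L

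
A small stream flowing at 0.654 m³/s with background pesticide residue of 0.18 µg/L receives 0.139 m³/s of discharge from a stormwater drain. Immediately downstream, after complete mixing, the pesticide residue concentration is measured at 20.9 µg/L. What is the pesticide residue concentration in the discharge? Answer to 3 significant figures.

118 µg/L

Mass balance: 0.6540·0.1800 + 0.1390·Cₑ = 0.7930·20.90
→ Cₑ = (0.7930·20.90 − 0.6540·0.1800) / 0.1390 = 118.4 µg/L.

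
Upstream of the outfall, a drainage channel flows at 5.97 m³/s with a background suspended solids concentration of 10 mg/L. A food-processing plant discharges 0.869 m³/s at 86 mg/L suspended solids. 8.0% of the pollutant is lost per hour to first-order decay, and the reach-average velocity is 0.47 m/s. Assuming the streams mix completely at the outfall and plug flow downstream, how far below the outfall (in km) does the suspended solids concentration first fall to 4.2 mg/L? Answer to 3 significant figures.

Conservation of mass: C = (5.970·10.00 + 0.8690·86.00) / 6.839 = 134.4/6.839 = 19.66 mg/L.
8.0%/h lost → k = −ln(1 − 0.08) = 0.08338 h⁻¹.
Set 19.66·exp(−k·t) = 4.2 → t = ln(19.66/4.2)/k = 66630 s = 18.51 h.
Distance = v·t = 0.47·66630 = 31320 m = 31.32 km.

31.3 km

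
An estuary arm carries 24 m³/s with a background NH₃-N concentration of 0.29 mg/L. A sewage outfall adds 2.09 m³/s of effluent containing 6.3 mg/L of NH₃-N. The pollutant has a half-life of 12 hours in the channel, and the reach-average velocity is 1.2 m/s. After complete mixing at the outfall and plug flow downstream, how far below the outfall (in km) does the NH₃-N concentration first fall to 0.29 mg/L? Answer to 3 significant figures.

Mixed concentration C = ΣQC/ΣQ = (24.00·0.2900 + 2.090·6.300) / 26.09 = 20.13/26.09 = 0.7714 mg/L.
Half-life 12 h → k = ln 2 / 12 = 0.05776 h⁻¹ = 1.386 d⁻¹.
Set 0.7714·exp(−k·t) = 0.29 → t = ln(0.7714/0.29)/k = 60980 s = 16.94 h.
Distance = v·t = 1.2·60980 = 73170 m = 73.17 km.

73.2 km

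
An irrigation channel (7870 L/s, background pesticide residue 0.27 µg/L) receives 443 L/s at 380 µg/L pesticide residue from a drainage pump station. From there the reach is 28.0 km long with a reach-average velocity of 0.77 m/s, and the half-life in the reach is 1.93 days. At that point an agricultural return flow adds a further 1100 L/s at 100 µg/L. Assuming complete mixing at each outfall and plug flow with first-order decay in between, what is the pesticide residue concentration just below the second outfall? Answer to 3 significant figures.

Mass balance: C = (7870·0.2700 + 443.0·380.0) / 8313 = 170500/8313 = 20.51 µg/L; combined flow 8313 L/s.
Travel time t = 28.0·1000 / 0.77 = 36360 s = 10.10 h.
Half-life 1.93 d → k = ln 2 / 1.93 = 0.3591 d⁻¹.
Applying C = C₀e^(−kt): 20.51 × 0.8597 = 17.63 µg/L.
At the second outfall, C = (8313·17.63 + 1100·100.0) / (8313 + 1100) = 27.25 µg/L.

27.3 µg/L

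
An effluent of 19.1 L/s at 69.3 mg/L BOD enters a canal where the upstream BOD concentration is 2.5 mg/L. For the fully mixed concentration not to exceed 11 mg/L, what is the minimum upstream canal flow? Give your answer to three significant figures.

131 L/s

Set C_mix = 11: (Q·2.500 + 19.10·69.30) / (Q + 19.10) = 11
→ Q = 19.10·(69.30 − 11)/(11 − 2.500) = 131.0 L/s.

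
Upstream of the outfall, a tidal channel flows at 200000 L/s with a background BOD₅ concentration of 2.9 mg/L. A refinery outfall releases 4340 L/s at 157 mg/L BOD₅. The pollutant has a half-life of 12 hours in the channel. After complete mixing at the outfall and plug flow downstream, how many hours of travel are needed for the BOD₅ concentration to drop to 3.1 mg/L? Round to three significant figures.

11.9 h

Flow-weighted average: C = (200000·2.900 + 4340·157.0) / 204300 = 1261000/204300 = 6.173 mg/L.
Half-life 12 h → k = ln 2 / 12 = 0.05776 h⁻¹ = 1.386 d⁻¹.
6.173·exp(−k·t) = 3.1 → t = ln(6.173/3.1)/k = 42930 s = 11.92 h.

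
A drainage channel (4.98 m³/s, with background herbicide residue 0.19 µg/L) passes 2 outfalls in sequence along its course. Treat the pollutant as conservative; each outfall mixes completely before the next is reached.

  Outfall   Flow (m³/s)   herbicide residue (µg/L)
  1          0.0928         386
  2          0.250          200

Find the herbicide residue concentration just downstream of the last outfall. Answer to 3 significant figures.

Outfall 1: combined Q = 5.073 m³/s; C = (4.980·0.1900 + 0.09280·386.0)/5.073 = 7.248 µg/L.
Outfall 2: combined Q = 5.323 m³/s; C = (5.073·7.248 + 0.2500·200.0)/5.323 = 16.30 µg/L.

16.3 µg/L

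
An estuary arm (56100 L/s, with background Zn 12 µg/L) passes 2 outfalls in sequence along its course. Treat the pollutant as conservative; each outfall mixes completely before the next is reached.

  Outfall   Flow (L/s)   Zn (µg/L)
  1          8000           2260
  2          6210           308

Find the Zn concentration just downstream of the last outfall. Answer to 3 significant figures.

294 µg/L

Outfall 1: combined Q = 64100 L/s; C = (56100·12.00 + 8000·2260)/64100 = 292.6 µg/L.
Outfall 2: combined Q = 70310 L/s; C = (64100·292.6 + 6210·308.0)/70310 = 293.9 µg/L.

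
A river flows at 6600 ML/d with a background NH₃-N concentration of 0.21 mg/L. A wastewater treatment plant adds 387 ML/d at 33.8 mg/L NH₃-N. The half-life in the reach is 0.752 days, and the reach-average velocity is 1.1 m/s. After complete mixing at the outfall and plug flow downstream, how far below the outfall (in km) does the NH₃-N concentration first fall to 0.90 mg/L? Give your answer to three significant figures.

85.9 km

After mixing, C = (6600·0.2100 + 387.0·33.80) / 6987 = 14470/6987 = 2.071 mg/L.
Half-life 0.752 d → k = ln 2 / 0.752 = 0.9217 d⁻¹.
Set 2.071·exp(−k·t) = 0.90 → t = ln(2.071/0.90)/k = 78100 s = 21.69 h.
Distance = v·t = 1.1·78100 = 85910 m = 85.91 km.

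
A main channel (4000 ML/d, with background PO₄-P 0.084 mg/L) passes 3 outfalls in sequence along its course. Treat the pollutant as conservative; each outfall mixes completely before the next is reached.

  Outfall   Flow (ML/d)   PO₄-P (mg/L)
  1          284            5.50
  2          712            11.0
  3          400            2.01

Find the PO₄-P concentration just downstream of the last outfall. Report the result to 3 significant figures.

1.95 mg/L

Outfall 1: combined Q = 4284 ML/d; C = (4000·0.08400 + 284.0·5.500)/4284 = 0.4430 mg/L.
Outfall 2: combined Q = 4996 ML/d; C = (4284·0.4430 + 712.0·11.00)/4996 = 1.948 mg/L.
Outfall 3: combined Q = 5396 ML/d; C = (4996·1.948 + 400.0·2.010)/5396 = 1.952 mg/L.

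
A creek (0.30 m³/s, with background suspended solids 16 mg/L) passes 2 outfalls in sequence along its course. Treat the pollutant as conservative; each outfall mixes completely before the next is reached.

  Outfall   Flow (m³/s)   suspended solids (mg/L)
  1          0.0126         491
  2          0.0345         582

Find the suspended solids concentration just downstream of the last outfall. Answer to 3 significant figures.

89.5 mg/L

After outfall 1: Q = 0.3000 + 0.01260 = 0.3126 m³/s; C = (0.3000·16.00 + 0.01260·491.0)/0.3126 = 35.15 mg/L.
After outfall 2: Q = 0.3126 + 0.03450 = 0.3471 m³/s; C = (0.3126·35.15 + 0.03450·582.0)/0.3471 = 89.50 mg/L.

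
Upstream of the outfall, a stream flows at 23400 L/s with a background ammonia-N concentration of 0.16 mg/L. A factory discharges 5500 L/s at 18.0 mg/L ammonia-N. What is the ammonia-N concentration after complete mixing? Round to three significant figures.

After mixing, C = (23400·0.1600 + 5500·18.00) / 28900 = 102700/28900 = 3.555 mg/L.

3.56 mg/L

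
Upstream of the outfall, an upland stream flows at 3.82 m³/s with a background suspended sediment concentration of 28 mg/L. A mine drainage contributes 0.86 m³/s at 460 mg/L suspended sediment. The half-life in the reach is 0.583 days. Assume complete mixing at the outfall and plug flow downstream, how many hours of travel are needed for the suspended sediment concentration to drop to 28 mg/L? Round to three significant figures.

Conservation of mass: C = (3.820·28.00 + 0.8600·460.0) / 4.680 = 502.6/4.680 = 107.4 mg/L.
Half-life 0.583 d → k = ln 2 / 0.583 = 1.189 d⁻¹.
107.4·exp(−k·t) = 28 → t = ln(107.4/28)/k = 97680 s = 27.13 h.

27.1 h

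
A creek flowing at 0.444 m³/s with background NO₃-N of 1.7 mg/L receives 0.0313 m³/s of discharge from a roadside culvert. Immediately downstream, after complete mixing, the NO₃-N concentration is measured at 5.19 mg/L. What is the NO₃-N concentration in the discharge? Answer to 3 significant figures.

54.7 mg/L

Mass balance: 0.4440·1.700 + 0.03130·Cₑ = 0.4753·5.190
→ Cₑ = (0.4753·5.190 − 0.4440·1.700) / 0.03130 = 54.70 mg/L.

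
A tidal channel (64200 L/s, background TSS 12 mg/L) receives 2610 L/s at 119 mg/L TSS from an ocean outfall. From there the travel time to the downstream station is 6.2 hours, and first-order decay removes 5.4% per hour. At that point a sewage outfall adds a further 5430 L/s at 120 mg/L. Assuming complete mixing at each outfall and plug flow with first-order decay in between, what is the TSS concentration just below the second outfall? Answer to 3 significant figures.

19.6 mg/L

Flow-weighted average: C = (64200·12.00 + 2610·119.0) / 66810 = 1081000/66810 = 16.18 mg/L; combined flow 66810 L/s.
5.4%/h lost → k = −ln(1 − 0.054) = 0.05551 h⁻¹.
First-order decay: C = 16.18·exp(−k·t) = 16.18·0.7088 = 11.47 mg/L.
At the second outfall, C = (66810·11.47 + 5430·120.0) / (66810 + 5430) = 19.63 mg/L.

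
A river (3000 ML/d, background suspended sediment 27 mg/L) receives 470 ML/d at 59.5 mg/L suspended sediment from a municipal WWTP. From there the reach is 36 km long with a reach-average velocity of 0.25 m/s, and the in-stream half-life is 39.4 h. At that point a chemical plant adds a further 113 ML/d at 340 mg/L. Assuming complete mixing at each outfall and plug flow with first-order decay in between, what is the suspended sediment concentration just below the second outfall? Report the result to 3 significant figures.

Flow-weighted average: C = (3000·27.00 + 470.0·59.50) / 3470 = 109000/3470 = 31.40 mg/L; combined flow 3470 ML/d.
Travel time t = 36·1000 / 0.25 = 144000 s = 40.00 h.
Half-life 39.4 h → k = ln 2 / 39.4 = 0.01759 h⁻¹ = 0.4222 d⁻¹.
First-order decay: C = 31.40·exp(−k·t) = 31.40·0.4947 = 15.54 mg/L.
At the second outfall, C = (3470·15.54 + 113.0·340.0) / (3470 + 113.0) = 25.77 mg/L.

25.8 mg/L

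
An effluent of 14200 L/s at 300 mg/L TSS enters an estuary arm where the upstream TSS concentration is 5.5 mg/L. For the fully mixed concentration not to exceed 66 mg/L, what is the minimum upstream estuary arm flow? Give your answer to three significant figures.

54900 L/s

Set C_mix = 66: (Q·5.500 + 14200·300.0) / (Q + 14200) = 66
→ Q = 14200·(300.0 − 66)/(66 − 5.500) = 54920 L/s.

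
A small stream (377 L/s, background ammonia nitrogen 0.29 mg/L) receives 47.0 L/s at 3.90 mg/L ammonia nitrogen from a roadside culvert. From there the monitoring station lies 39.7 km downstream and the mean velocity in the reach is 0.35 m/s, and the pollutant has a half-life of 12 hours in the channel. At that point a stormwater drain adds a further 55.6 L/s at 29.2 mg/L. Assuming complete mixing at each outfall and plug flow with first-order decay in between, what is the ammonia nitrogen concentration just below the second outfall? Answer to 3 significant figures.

Flow-weighted average: C = (377.0·0.2900 + 47.00·3.900) / 424.0 = 292.6/424.0 = 0.6902 mg/L; combined flow 424.0 L/s.
Travel time t = 39.7·1000 / 0.35 = 113400 s = 31.51 h.
Half-life 12 h → k = ln 2 / 12 = 0.05776 h⁻¹ = 1.386 d⁻¹.
Decay over the reach: 0.6902·exp(−kt) = 0.6902·0.1620 = 0.1118 mg/L.
Second outfall: C = (424.0·0.1118 + 55.60·29.20)/479.6 = 3.484 mg/L.

3.48 mg/L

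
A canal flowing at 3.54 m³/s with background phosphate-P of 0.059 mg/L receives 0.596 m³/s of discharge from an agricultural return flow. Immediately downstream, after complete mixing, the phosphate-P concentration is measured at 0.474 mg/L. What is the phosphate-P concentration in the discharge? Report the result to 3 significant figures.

2.94 mg/L

Mass balance: 3.540·0.05900 + 0.5960·Cₑ = 4.136·0.4740
→ Cₑ = (4.136·0.4740 − 3.540·0.05900) / 0.5960 = 2.939 mg/L.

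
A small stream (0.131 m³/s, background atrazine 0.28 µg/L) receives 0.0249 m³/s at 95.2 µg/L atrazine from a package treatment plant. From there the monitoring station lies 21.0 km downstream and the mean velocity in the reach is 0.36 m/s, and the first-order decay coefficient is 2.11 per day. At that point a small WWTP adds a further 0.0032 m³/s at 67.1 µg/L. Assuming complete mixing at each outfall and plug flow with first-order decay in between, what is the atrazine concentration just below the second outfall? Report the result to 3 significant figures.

Mass balance: C = (0.1310·0.2800 + 0.02490·95.20) / 0.1559 = 2.407/0.1559 = 15.44 µg/L; combined flow 0.1559 m³/s.
Travel time t = 21.0·1000 / 0.36 = 58330 s = 16.20 h.
Applying C = C₀e^(−kt): 15.44 × 0.2406 = 3.715 µg/L.
At the second outfall, C = (0.1559·3.715 + 0.003200·67.10) / (0.1559 + 0.003200) = 4.990 µg/L.

4.99 µg/L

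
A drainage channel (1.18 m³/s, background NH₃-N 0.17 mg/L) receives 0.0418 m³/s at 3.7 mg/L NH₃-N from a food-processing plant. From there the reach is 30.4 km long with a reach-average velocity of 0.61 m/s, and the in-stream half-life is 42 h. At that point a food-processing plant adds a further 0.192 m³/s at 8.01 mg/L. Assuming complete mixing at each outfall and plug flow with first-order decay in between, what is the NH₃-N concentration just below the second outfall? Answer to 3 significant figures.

Flow-weighted average: C = (1.180·0.1700 + 0.04180·3.700) / 1.222 = 0.3553/1.222 = 0.2908 mg/L; combined flow 1.222 m³/s.
Travel time t = 30.4·1000 / 0.61 = 49840 s = 13.84 h.
Half-life 42 h → k = ln 2 / 42 = 0.01650 h⁻¹ = 0.3961 d⁻¹.
Applying C = C₀e^(−kt): 0.2908 × 0.7958 = 0.2314 mg/L.
Second outfall: C = (1.222·0.2314 + 0.1920·8.010)/1.414 = 1.288 mg/L.

1.29 mg/L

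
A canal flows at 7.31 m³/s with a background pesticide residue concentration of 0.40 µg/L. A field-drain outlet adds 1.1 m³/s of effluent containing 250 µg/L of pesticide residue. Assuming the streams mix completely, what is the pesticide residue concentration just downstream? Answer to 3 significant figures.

33.0 µg/L

Conservation of mass: C = (7.310·0.4000 + 1.100·250.0) / 8.410 = 277.9/8.410 = 33.05 µg/L.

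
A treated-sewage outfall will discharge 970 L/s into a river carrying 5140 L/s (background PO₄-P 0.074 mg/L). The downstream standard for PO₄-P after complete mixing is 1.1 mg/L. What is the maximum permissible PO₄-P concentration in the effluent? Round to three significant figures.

At the limit, (Qr·Cr + Qe·Cₑ)/(Qr + Qe) = 1.1:
Cₑ = (6110·1.1 − 5140·0.07400) / 970.0 = 6.537 mg/L.

6.54 mg/L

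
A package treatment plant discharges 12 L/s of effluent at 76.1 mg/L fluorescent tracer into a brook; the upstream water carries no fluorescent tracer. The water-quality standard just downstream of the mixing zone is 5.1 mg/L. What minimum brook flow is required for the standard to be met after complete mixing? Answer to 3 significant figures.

167 L/s

Set C_mix = 5.1: (Q·0 + 12.00·76.10) / (Q + 12.00) = 5.1
→ Q = 12.00·(76.10 − 5.1)/(5.1 − 0) = 167.1 L/s.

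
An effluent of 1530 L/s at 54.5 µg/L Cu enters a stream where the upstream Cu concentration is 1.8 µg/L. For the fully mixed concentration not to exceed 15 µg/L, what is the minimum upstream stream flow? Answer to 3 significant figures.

4580 L/s

Set C_mix = 15: (Q·1.800 + 1530·54.50) / (Q + 1530) = 15
→ Q = 1530·(54.50 − 15)/(15 − 1.800) = 4578 L/s.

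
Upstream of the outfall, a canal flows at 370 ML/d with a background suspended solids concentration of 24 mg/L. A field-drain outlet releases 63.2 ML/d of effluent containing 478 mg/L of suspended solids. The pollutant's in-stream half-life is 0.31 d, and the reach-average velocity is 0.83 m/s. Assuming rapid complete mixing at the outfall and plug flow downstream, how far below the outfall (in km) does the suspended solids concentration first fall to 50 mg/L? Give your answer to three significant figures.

18.9 km

Mixed concentration C = ΣQC/ΣQ = (370.0·24.00 + 63.20·478.0) / 433.2 = 39090/433.2 = 90.23 mg/L.
Half-life 0.31 d → k = ln 2 / 0.31 = 2.236 d⁻¹.
Set 90.23·exp(−k·t) = 50 → t = ln(90.23/50)/k = 22810 s = 6.337 h.
Distance = v·t = 0.83·22810 = 18940 m = 18.94 km.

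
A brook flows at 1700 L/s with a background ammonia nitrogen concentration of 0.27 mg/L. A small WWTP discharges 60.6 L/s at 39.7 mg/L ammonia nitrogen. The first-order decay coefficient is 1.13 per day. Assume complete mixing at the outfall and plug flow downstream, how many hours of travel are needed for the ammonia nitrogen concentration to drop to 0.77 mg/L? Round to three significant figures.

15.9 h

After mixing, C = (1700·0.2700 + 60.60·39.70) / 1761 = 2865/1761 = 1.627 mg/L.
1.627·exp(−k·t) = 0.77 → t = ln(1.627/0.77)/k = 57210 s = 15.89 h.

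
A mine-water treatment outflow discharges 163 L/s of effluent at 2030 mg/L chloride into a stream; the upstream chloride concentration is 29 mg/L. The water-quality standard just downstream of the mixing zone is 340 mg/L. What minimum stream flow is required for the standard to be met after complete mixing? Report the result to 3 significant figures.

886 L/s

Set C_mix = 340: (Q·29.00 + 163.0·2030) / (Q + 163.0) = 340
→ Q = 163.0·(2030 − 340)/(340 − 29.00) = 885.8 L/s.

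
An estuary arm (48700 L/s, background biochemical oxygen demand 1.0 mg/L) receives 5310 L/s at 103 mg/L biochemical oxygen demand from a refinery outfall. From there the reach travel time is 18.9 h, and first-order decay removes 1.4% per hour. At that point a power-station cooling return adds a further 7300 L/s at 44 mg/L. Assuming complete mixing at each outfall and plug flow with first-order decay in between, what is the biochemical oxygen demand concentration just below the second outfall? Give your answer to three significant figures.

12.7 mg/L

Mass balance: C = (48700·1.000 + 5310·103.0) / 54010 = 595600/54010 = 11.03 mg/L; combined flow 54010 L/s.
1.4%/h lost → k = −ln(1 − 0.014) = 0.01410 h⁻¹.
First-order decay: C = 11.03·exp(−k·t) = 11.03·0.7661 = 8.448 mg/L.
At the second outfall, C = (54010·8.448 + 7300·44.00) / (54010 + 7300) = 12.68 mg/L.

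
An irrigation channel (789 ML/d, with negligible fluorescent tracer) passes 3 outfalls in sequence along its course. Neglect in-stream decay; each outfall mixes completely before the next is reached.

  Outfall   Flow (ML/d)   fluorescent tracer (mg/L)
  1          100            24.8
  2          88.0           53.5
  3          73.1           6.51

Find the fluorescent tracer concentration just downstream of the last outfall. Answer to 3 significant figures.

Below outfall 1: Q → 889.0 ML/d, C = (789.0·0 + 100.0·24.80)/889.0 = 2.790 mg/L.
Below outfall 2: Q → 977.0 ML/d, C = (889.0·2.790 + 88.00·53.50)/977.0 = 7.357 mg/L.
Below outfall 3: Q → 1050 ML/d, C = (977.0·7.357 + 73.10·6.510)/1050 = 7.298 mg/L.

7.30 mg/L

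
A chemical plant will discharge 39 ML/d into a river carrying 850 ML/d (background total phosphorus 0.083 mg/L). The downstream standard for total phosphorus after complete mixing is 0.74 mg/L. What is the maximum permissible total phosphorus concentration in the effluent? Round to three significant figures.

15.1 mg/L

At the limit, (Qr·Cr + Qe·Cₑ)/(Qr + Qe) = 0.74:
Cₑ = (889.0·0.74 − 850.0·0.08300) / 39.00 = 15.06 mg/L.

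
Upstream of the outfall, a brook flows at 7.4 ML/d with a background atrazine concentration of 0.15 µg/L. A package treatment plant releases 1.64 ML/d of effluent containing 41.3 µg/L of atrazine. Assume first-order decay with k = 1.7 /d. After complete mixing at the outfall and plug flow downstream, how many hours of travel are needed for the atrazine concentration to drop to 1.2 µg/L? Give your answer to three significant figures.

Mass balance: C = (7.400·0.1500 + 1.640·41.30) / 9.040 = 68.84/9.040 = 7.615 µg/L.
7.615·exp(−k·t) = 1.2 → t = ln(7.615/1.2)/k = 93910 s = 26.09 h.

26.1 h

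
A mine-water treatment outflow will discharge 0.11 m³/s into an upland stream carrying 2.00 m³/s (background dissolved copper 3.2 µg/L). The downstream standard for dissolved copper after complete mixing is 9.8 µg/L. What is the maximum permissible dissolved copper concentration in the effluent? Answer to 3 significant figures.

At the limit, (Qr·Cr + Qe·Cₑ)/(Qr + Qe) = 9.8:
Cₑ = (2.110·9.8 − 2.000·3.200) / 0.1100 = 129.8 µg/L.

130 µg/L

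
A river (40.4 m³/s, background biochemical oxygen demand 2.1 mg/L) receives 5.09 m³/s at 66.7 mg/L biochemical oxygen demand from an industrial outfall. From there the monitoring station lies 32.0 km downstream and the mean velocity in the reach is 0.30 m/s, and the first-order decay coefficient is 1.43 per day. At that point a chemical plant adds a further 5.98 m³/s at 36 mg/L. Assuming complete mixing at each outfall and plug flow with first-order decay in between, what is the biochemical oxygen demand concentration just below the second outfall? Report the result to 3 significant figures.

Mass balance: C = (40.40·2.100 + 5.090·66.70) / 45.49 = 424.3/45.49 = 9.328 mg/L; combined flow 45.49 m³/s.
Travel time t = 32.0·1000 / 0.30 = 106700 s = 29.63 h.
Applying C = C₀e^(−kt): 9.328 × 0.1711 = 1.596 mg/L.
Second outfall: C = (45.49·1.596 + 5.980·36.00)/51.47 = 5.593 mg/L.

5.59 mg/L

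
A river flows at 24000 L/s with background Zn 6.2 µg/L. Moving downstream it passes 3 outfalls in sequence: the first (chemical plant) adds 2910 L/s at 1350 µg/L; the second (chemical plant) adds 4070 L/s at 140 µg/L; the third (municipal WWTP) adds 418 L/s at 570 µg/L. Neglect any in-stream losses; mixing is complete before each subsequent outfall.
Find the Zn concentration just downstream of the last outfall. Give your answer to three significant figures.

After outfall 1: Q = 24000 + 2910 = 26910 L/s; C = (24000·6.200 + 2910·1350)/26910 = 151.5 µg/L.
After outfall 2: Q = 26910 + 4070 = 30980 L/s; C = (26910·151.5 + 4070·140.0)/30980 = 150.0 µg/L.
After outfall 3: Q = 30980 + 418.0 = 31400 L/s; C = (30980·150.0 + 418.0·570.0)/31400 = 155.6 µg/L.

156 µg/L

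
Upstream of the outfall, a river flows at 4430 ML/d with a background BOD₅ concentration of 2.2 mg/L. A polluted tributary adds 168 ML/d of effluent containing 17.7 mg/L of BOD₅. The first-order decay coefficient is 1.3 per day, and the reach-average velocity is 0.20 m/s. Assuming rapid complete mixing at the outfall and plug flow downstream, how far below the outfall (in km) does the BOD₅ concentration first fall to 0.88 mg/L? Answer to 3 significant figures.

After mixing, C = (4430·2.200 + 168.0·17.70) / 4598 = 12720/4598 = 2.766 mg/L.
Set 2.766·exp(−k·t) = 0.88 → t = ln(2.766/0.88)/k = 76120 s = 21.15 h.
Distance = v·t = 0.20·76120 = 15220 m = 15.22 km.

15.2 km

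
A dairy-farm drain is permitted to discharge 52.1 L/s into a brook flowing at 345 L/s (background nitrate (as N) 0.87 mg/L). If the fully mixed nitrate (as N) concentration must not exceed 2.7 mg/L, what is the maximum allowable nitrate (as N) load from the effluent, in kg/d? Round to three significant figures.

66.7 kg/d

Mass balance at the limit: 345.0·0.8700 + 52.10·Cₑ = 397.1·2.7 → Cₑ = 14.82 mg/L.
52.10 L/s = 0.05210 m³/s. Load = 0.05210 m³/s × 14.82 g/m³ × 86 400 s/d = 66.70 kg/d.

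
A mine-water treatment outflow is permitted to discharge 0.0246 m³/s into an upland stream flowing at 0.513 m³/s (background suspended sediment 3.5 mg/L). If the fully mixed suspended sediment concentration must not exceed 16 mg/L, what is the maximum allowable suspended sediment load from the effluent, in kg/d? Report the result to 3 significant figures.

Mass balance at the limit: 0.5130·3.500 + 0.02460·Cₑ = 0.5376·16 → Cₑ = 276.7 mg/L.
Load = 0.02460 m³/s × 276.7 g/m³ × 86 400 s/d = 588.0 kg/d.

588 kg/d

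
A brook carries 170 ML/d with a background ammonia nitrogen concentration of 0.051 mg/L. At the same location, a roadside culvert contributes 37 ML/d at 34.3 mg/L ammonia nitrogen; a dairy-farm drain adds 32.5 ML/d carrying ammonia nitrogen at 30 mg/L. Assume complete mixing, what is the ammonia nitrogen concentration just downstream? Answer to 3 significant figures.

Conservation of mass: C = (170.0·0.05100 + 37.00·34.30 + 32.50·30.00) / 239.5 = 2253/239.5 = 9.406 mg/L.

9.41 mg/L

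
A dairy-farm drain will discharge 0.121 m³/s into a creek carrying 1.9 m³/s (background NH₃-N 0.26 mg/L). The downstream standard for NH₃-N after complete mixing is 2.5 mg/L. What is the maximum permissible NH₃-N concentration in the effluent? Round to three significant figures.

37.7 mg/L

At the limit, (Qr·Cr + Qe·Cₑ)/(Qr + Qe) = 2.5:
Cₑ = (2.021·2.5 − 1.900·0.2600) / 0.1210 = 37.67 mg/L.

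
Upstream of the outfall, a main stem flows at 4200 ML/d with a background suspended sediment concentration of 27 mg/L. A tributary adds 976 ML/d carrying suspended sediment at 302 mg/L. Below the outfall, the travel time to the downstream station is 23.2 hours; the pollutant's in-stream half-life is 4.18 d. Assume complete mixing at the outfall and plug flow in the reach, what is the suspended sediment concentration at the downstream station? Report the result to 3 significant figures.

67.2 mg/L

Conservation of mass: C = (4200·27.00 + 976.0·302.0) / 5176 = 408200/5176 = 78.85 mg/L.
Half-life 4.18 d → k = ln 2 / 4.18 = 0.1658 d⁻¹.
First-order decay: C = 78.85·exp(−k·t) = 78.85·0.8519 = 67.18 mg/L.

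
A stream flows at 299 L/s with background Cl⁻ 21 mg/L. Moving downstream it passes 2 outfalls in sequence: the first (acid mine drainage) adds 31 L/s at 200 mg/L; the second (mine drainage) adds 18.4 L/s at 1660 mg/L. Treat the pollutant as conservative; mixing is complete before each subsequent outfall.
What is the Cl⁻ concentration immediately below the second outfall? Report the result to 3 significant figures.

123 mg/L

After outfall 1: Q = 299.0 + 31.00 = 330.0 L/s; C = (299.0·21.00 + 31.00·200.0)/330.0 = 37.82 mg/L.
After outfall 2: Q = 330.0 + 18.40 = 348.4 L/s; C = (330.0·37.82 + 18.40·1660)/348.4 = 123.5 mg/L.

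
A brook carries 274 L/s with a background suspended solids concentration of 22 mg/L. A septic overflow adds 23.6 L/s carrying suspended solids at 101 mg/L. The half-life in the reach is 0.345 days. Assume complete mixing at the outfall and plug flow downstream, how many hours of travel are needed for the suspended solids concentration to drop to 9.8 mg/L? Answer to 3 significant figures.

12.7 h

Mixed concentration C = ΣQC/ΣQ = (274.0·22.00 + 23.60·101.0) / 297.6 = 8412/297.6 = 28.26 mg/L.
Half-life 0.345 d → k = ln 2 / 0.345 = 2.009 d⁻¹.
28.26·exp(−k·t) = 9.8 → t = ln(28.26/9.8)/k = 45550 s = 12.65 h.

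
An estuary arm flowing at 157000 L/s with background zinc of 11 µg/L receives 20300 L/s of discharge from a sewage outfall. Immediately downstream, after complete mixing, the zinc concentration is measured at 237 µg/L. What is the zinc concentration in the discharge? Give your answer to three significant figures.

Mass balance: 157000·11.00 + 20300·Cₑ = 177300·237.0
→ Cₑ = (177300·237.0 − 157000·11.00) / 20300 = 1985 µg/L.

1980 µg/L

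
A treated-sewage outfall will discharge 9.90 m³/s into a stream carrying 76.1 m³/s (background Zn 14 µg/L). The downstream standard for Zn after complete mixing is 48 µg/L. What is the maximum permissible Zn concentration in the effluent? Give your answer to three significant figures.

309 µg/L

At the limit, (Qr·Cr + Qe·Cₑ)/(Qr + Qe) = 48:
Cₑ = (86.00·48 − 76.10·14.00) / 9.900 = 309.4 µg/L.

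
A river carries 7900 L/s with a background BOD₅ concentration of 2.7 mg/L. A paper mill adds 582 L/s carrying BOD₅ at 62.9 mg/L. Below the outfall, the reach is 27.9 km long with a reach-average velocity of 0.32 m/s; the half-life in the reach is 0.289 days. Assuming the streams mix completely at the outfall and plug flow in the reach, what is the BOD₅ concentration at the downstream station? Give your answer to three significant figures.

Mixed concentration C = ΣQC/ΣQ = (7900·2.700 + 582.0·62.90) / 8482 = 57940/8482 = 6.831 mg/L.
Travel time t = 27.9·1000 / 0.32 = 87190 s = 24.22 h.
Half-life 0.289 d → k = ln 2 / 0.289 = 2.398 d⁻¹.
Applying C = C₀e^(−kt): 6.831 × 0.08890 = 0.6072 mg/L.

0.607 mg/L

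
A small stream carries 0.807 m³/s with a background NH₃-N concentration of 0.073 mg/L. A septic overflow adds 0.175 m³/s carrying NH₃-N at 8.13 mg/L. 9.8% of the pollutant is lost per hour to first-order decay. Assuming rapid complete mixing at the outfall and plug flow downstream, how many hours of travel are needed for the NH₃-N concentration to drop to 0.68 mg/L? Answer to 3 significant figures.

7.73 h

Flow-weighted average: C = (0.8070·0.07300 + 0.1750·8.130) / 0.9820 = 1.482/0.9820 = 1.509 mg/L.
9.8%/h lost → k = −ln(1 − 0.098) = 0.1031 h⁻¹.
1.509·exp(−k·t) = 0.68 → t = ln(1.509/0.68)/k = 27820 s = 7.727 h.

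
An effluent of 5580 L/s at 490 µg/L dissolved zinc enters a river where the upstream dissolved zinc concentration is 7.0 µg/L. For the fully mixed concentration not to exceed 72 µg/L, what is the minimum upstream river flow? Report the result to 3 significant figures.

Set C_mix = 72: (Q·7.000 + 5580·490.0) / (Q + 5580) = 72
→ Q = 5580·(490.0 − 72)/(72 − 7.000) = 35880 L/s.

35900 L/s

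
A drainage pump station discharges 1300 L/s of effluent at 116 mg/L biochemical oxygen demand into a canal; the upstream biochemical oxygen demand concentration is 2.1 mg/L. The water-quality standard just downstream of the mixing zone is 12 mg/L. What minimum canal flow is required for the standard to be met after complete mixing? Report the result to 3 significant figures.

Set C_mix = 12: (Q·2.100 + 1300·116.0) / (Q + 1300) = 12
→ Q = 1300·(116.0 − 12)/(12 − 2.100) = 13660 L/s.

13700 L/s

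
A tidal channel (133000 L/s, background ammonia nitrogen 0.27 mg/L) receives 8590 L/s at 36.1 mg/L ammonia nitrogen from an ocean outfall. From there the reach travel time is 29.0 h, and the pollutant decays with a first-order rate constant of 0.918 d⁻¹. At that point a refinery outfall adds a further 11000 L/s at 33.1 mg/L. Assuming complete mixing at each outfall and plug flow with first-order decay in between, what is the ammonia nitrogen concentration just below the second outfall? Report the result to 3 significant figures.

After mixing, C = (133000·0.2700 + 8590·36.10) / 141600 = 346000/141600 = 2.444 mg/L; combined flow 141600 L/s.
Applying C = C₀e^(−kt): 2.444 × 0.3298 = 0.8060 mg/L.
Second outfall: C = (141600·0.8060 + 11000·33.10)/152600 = 3.134 mg/L.

3.13 mg/L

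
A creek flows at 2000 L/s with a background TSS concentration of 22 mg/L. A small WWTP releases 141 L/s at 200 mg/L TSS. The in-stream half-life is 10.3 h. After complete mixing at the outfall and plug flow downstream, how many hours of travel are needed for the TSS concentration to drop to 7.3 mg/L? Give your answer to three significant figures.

Mass balance: C = (2000·22.00 + 141.0·200.0) / 2141 = 72200/2141 = 33.72 mg/L.
Half-life 10.3 h → k = ln 2 / 10.3 = 0.06730 h⁻¹ = 1.615 d⁻¹.
33.72·exp(−k·t) = 7.3 → t = ln(33.72/7.3)/k = 81860 s = 22.74 h.

22.7 h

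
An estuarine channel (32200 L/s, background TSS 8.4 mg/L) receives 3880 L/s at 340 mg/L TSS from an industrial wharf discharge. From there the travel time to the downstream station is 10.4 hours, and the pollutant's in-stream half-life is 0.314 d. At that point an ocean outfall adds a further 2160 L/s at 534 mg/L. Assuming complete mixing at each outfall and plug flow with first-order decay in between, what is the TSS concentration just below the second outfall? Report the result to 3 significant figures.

After mixing, C = (32200·8.400 + 3880·340.0) / 36080 = 1590000/36080 = 44.06 mg/L; combined flow 36080 L/s.
Half-life 0.314 d → k = ln 2 / 0.314 = 2.207 d⁻¹.
Decay over the reach: 44.06·exp(−kt) = 44.06·0.3842 = 16.93 mg/L.
At the second outfall, C = (36080·16.93 + 2160·534.0) / (36080 + 2160) = 46.14 mg/L.

46.1 mg/L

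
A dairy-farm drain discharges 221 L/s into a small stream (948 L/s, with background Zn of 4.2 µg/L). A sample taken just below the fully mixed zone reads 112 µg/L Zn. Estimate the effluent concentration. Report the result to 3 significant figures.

Mass balance: 948.0·4.200 + 221.0·Cₑ = 1169·112.0
→ Cₑ = (1169·112.0 − 948.0·4.200) / 221.0 = 574.4 µg/L.

574 µg/L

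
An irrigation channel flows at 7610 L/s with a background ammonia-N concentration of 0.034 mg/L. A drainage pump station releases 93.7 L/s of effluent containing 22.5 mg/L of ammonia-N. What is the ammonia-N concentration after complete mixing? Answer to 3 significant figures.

0.307 mg/L

After mixing, C = (7610·0.03400 + 93.70·22.50) / 7704 = 2367/7704 = 0.3073 mg/L.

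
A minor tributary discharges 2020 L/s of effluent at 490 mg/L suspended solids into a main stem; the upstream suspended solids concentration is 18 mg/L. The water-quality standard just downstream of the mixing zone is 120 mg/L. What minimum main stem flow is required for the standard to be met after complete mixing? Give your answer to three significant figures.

Set C_mix = 120: (Q·18.00 + 2020·490.0) / (Q + 2020) = 120
→ Q = 2020·(490.0 − 120)/(120 − 18.00) = 7327 L/s.

7330 L/s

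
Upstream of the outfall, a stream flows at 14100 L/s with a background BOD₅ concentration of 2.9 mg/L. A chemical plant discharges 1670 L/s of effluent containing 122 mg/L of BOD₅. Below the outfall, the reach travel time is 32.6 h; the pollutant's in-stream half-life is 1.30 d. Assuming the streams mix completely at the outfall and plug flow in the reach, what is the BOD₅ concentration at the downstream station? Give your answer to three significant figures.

7.52 mg/L

Flow-weighted average: C = (14100·2.900 + 1670·122.0) / 15770 = 244600/15770 = 15.51 mg/L.
Half-life 1.30 d → k = ln 2 / 1.30 = 0.5332 d⁻¹.
Applying C = C₀e^(−kt): 15.51 × 0.4847 = 7.519 mg/L.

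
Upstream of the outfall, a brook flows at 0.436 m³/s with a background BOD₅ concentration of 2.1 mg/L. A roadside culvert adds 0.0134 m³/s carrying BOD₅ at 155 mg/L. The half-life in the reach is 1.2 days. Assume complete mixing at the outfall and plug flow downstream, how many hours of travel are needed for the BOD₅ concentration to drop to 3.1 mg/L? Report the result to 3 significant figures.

After mixing, C = (0.4360·2.100 + 0.01340·155.0) / 0.4494 = 2.993/0.4494 = 6.659 mg/L.
Half-life 1.2 d → k = ln 2 / 1.2 = 0.5776 d⁻¹.
6.659·exp(−k·t) = 3.1 → t = ln(6.659/3.1)/k = 114400 s = 31.77 h.

31.8 h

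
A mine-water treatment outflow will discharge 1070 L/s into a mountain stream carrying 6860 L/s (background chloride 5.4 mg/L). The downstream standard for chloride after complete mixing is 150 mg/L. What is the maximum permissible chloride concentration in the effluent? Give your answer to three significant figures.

At the limit, (Qr·Cr + Qe·Cₑ)/(Qr + Qe) = 150:
Cₑ = (7930·150 − 6860·5.400) / 1070 = 1077 mg/L.

1080 mg/L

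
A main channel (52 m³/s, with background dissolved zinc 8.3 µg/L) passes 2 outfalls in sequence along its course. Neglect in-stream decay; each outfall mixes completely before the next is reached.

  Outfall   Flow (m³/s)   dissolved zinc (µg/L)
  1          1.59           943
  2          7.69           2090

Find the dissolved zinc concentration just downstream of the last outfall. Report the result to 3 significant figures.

After outfall 1: Q = 52.00 + 1.590 = 53.59 m³/s; C = (52.00·8.300 + 1.590·943.0)/53.59 = 36.03 µg/L.
After outfall 2: Q = 53.59 + 7.690 = 61.28 m³/s; C = (53.59·36.03 + 7.690·2090)/61.28 = 293.8 µg/L.

294 µg/L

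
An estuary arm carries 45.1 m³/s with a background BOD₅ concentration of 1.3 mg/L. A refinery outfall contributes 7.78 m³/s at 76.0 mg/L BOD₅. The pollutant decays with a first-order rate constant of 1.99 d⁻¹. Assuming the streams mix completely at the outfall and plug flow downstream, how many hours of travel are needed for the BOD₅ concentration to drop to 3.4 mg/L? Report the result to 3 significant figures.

Conservation of mass: C = (45.10·1.300 + 7.780·76.00) / 52.88 = 649.9/52.88 = 12.29 mg/L.
12.29·exp(−k·t) = 3.4 → t = ln(12.29/3.4)/k = 55790 s = 15.50 h.

15.5 h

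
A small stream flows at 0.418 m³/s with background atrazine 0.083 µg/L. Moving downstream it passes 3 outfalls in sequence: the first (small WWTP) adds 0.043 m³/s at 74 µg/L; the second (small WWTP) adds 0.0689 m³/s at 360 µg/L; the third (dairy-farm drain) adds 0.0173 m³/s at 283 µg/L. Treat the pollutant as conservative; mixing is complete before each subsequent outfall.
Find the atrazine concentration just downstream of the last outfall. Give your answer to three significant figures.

60.2 µg/L

Below outfall 1: Q → 0.4610 m³/s, C = (0.4180·0.08300 + 0.04300·74.00)/0.4610 = 6.978 µg/L.
Below outfall 2: Q → 0.5299 m³/s, C = (0.4610·6.978 + 0.06890·360.0)/0.5299 = 52.88 µg/L.
Below outfall 3: Q → 0.5472 m³/s, C = (0.5299·52.88 + 0.01730·283.0)/0.5472 = 60.15 µg/L.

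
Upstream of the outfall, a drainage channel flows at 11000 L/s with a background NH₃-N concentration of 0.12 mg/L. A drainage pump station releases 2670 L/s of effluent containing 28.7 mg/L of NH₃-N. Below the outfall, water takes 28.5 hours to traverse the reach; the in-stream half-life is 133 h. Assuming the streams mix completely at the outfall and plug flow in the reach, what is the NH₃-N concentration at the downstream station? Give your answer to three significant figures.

4.92 mg/L

After mixing, C = (11000·0.1200 + 2670·28.70) / 13670 = 77950/13670 = 5.702 mg/L.
Half-life 133 h → k = ln 2 / 133 = 0.005212 h⁻¹ = 0.1251 d⁻¹.
After decay, C = 5.702 × e^(−kt) = 5.702 × 0.8620 = 4.915 mg/L.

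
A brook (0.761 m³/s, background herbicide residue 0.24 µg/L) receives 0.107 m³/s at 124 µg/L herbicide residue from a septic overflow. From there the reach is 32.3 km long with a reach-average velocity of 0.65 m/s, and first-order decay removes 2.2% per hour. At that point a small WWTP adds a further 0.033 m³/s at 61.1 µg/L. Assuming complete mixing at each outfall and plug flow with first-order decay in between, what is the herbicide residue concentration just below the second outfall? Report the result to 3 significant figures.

13.2 µg/L

Mass balance: C = (0.7610·0.2400 + 0.1070·124.0) / 0.8680 = 13.45/0.8680 = 15.50 µg/L; combined flow 0.8680 m³/s.
Travel time t = 32.3·1000 / 0.65 = 49690 s = 13.80 h.
2.2%/h lost → k = −ln(1 − 0.022) = 0.02225 h⁻¹.
First-order decay: C = 15.50·exp(−k·t) = 15.50·0.7356 = 11.40 µg/L.
Second outfall: C = (0.8680·11.40 + 0.03300·61.10)/0.9010 = 13.22 µg/L.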